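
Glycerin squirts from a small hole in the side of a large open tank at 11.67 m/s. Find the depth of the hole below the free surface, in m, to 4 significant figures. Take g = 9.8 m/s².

6.948 m

For a small hole in a large open tank, ½v² = gh, giving h = v²/(2g).
h = 11.67²/(2·9.8) = 136.2/19.60 = 6.948 m.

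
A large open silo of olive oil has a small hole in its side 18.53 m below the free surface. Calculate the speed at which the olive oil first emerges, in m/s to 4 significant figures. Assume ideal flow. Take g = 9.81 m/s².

v = 19.07 m/s

Bernoulli from surface to hole (P equal, v_surface ≈ 0): v = √(2gh) = √(2×9.81×18.53) = 19.07 m/s.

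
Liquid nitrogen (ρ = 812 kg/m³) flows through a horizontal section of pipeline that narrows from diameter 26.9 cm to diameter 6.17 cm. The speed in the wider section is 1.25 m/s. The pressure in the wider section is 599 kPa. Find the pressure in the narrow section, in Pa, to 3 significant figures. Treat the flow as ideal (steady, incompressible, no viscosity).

370000 Pa

By continuity, v₂ = v₁·A₁/A₂ = 1.25·(568/29.9) = 23.8 m/s.
The pipe is horizontal, so Bernoulli reduces to P₁ + ½ρv₁² = P₂ + ½ρv₂².
P₂ = P₁ − ½ρ(v₂² − v₁²) = 599000 − ½·812·(23.8² − 1.25²) = 599000 − 229000 = 370000 Pa.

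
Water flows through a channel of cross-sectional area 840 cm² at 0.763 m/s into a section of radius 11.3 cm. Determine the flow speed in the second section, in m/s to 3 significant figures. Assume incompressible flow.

1.60 m/s

The volume flow rate is constant, so v₂ = (A₁/A₂)v₁ = (840/401)·0.763 = 1.60 m/s.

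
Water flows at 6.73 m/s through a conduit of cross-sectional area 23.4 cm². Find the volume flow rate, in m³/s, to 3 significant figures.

Q = A·v = 0.00234 m² × 6.73 m/s = 0.0157 m³/s.

Q = 0.0157 m³/s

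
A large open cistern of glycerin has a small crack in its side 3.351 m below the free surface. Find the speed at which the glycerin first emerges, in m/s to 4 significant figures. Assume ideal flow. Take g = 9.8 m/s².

v ≈ 8.104 m/s

Bernoulli from surface to hole (P equal, v_surface ≈ 0): v = √(2gh) = √(2×9.8×3.351) = 8.104 m/s.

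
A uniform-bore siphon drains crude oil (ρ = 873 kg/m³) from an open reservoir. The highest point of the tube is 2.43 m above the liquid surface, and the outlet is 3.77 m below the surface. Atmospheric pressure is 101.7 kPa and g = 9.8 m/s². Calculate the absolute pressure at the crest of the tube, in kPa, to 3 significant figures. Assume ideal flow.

P_top ≈ 48.7 kPa

From the surface to the outlet (both open to atmosphere, surface at rest): v = √(2g·h_out) = √(2·9.8·3.77) = 8.60 m/s.
With constant cross-section the crest speed equals v; applying Bernoulli from the surface up to the crest, P_top = P_atm − ½ρv² − ρg·h_top.
P_top = 101700 − ½·873·8.60² − 873·9.8·2.43 = 48700 Pa.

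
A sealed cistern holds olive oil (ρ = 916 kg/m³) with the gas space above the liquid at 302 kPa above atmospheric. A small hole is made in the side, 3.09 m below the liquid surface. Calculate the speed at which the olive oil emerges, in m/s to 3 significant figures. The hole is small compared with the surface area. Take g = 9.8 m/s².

Take point 1 at the surface (v₁ ≈ 0) and point 2 at the hole (at atmospheric pressure). Bernoulli: P₁ + ρg h = P_atm + ½ρv₂².
With P₁ − P_atm = 302000 Pa, v₂ = √(2gh + 2ΔP/ρ) = √(2·9.8·3.09 + 2·302000/916) = 26.8 m/s.

v ≈ 26.8 m/s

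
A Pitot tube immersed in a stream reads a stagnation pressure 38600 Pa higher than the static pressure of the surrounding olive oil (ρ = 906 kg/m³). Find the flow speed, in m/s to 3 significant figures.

9.23 m/s

Bernoulli between the free stream and the stagnation point: ½ρv² = P_stag − P_static.
v = √(2ΔP/ρ) = √(2·38600/906) = 9.23 m/s.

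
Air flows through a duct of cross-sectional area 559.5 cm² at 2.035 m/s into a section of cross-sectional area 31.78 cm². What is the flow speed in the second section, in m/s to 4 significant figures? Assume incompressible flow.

The volume flow rate is constant, so v₂ = (A₁/A₂)v₁ = (559.5/31.78)·2.035 = 35.83 m/s.

v₂ = 35.83 m/s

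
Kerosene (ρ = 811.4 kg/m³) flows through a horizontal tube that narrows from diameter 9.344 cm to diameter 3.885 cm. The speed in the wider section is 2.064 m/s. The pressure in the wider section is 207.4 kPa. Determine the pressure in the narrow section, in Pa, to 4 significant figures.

P₂ ≈ 151300 Pa

Continuity gives A₁v₁ = A₂v₂, so v₂ = (68.57 cm²)/(11.85 cm²) × 2.064 m/s = 11.94 m/s.
Bernoulli (h₁ = h₂): P₁ − P₂ = ½ρ(v₂² − v₁²).
P₂ = P₁ − ½ρ(v₂² − v₁²) = 207400 − ½·811.4·(11.94² − 2.064²) = 207400 − 56110 = 151300 Pa.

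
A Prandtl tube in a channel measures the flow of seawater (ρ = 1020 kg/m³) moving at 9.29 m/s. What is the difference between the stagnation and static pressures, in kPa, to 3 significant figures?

44.0 kPa

At the stagnation point the flow is brought to rest, so Bernoulli gives P_stag − P_static = ½ρv².
ΔP = ½·1020·9.29² = 44000 Pa.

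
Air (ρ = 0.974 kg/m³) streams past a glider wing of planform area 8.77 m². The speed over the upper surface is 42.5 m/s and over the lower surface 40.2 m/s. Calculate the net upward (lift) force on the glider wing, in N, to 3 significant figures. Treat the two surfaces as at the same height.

With equal heights on the two surfaces, Bernoulli gives P_lower − P_upper = ½ρ(v_upper² − v_lower²).
ΔP = ½·0.974·(42.5² − 40.2²) = 92.6 Pa.
Lift = ΔP · A = 92.6 × 8.77 = 812 N.

F ≈ 812 N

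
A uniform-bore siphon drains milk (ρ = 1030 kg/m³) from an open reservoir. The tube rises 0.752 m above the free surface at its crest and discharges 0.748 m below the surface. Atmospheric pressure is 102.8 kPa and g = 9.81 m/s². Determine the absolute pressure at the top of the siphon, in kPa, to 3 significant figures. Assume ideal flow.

The outlet speed comes from Torricelli: v = √(2g·0.748) = 3.83 m/s.
Continuity keeps v the same throughout the tube; from surface to crest, P_atm + 0 = P_top + ½ρv² + ρg·h_top.
P_top = 102800 − ½·1030·3.83² − 1030·9.81·0.752 = 87600 Pa.

87.6 kPa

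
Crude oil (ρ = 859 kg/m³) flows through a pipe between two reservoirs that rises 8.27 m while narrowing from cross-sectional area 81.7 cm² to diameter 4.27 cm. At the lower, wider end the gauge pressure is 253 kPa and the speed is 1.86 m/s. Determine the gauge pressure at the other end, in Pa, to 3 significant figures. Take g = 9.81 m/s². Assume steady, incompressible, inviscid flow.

Continuity gives A₁v₁ = A₂v₂, so v₂ = (81.7 cm²)/(14.3 cm²) × 1.86 m/s = 10.6 m/s.
Applying Bernoulli between the two ends and solving for P₂: P₂ = P₁ + ½ρ(v₁² − v₂²) − ρgΔh.
P₂ = 253000 + ½·859·(1.86² − 10.6²) − 859·9.81·(+8.27) = 253000 + (-46900) − (69700) = 136000 Pa.

P₂ ≈ 136000 Pa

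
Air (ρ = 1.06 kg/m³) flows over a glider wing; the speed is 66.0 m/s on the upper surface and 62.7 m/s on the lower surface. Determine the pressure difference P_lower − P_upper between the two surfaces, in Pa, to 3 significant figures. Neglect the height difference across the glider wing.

ΔP ≈ 225 Pa

With negligible Δh, P + ½ρv² is constant, so P_low − P_up = ½ρ(v_up² − v_low²).
ΔP = ½·1.06·(66.0² − 62.7²) = 225 Pa.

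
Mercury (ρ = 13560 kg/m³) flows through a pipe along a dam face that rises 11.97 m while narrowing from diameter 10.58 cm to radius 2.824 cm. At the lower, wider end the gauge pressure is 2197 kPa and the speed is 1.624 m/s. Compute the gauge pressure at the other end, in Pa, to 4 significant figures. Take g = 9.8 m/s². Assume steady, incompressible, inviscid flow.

P₂ ≈ 404000 Pa

By continuity, v₂ = v₁·A₁/A₂ = 1.624·(87.91/25.05) = 5.699 m/s.
Bernoulli: P₁ + ½ρv₁² + ρg h₁ = P₂ + ½ρv₂² + ρg h₂, so P₂ = P₁ + ½ρ(v₁² − v₂²) − ρg(h₂ − h₁).
P₂ = 2197000 + ½·13560·(1.624² − 5.699²) − 13560·9.8·(+11.97) = 2197000 + (-202300) − (1591000) = 404000 Pa.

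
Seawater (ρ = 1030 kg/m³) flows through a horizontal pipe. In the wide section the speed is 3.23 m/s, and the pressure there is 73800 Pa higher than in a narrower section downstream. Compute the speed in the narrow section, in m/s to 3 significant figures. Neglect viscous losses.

Along the level pipe P + ½ρv² is conserved, hence v₂² = v₁² + 2(P₁ − P₂)/ρ.
v₂ = √(3.23² + 2·73800/1030) = √(10.4 + 143) = 12.4 m/s.

v₂ ≈ 12.4 m/s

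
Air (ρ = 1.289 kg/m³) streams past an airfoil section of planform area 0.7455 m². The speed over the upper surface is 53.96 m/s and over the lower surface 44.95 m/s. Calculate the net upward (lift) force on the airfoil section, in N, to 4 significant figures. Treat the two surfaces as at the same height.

From P + ½ρv² = const at equal height, P_low − P_up = ½ρ(v_up² − v_low²).
ΔP = ½·1.289·(53.96² − 44.95²) = 574.4 Pa.
Lift = ΔP · A = 574.4 × 0.7455 = 428.2 N.

F = 428.2 N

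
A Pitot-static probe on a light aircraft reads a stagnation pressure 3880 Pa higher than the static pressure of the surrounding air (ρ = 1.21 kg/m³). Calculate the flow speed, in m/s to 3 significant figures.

The dynamic pressure equals the rise in static pressure at the stagnation point: ΔP = ½ρv².
v = √(2ΔP/ρ) = √(2·3880/1.21) = 80.1 m/s.

v = 80.1 m/s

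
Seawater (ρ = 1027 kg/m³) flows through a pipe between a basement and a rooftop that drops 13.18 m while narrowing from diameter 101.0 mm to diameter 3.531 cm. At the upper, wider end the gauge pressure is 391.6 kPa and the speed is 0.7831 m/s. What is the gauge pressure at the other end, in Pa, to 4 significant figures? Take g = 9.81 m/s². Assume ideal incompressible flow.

By continuity, v₂ = v₁·A₁/A₂ = 0.7831·(80.12/9.792) = 6.407 m/s.
Applying Bernoulli between the two ends and solving for P₂: P₂ = P₁ + ½ρ(v₁² − v₂²) − ρgΔh.
P₂ = 391600 + ½·1027·(0.7831² − 6.407²) − 1027·9.81·(−13.18) = 391600 + (-20770) − (-132800) = 503600 Pa.

P₂ ≈ 503600 Pa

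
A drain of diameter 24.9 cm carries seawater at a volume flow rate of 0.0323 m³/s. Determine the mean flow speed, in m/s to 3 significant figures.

Q = 0.0323 m³/s = 0.0323 m³/s.
v = Q/A = 0.0323 / 0.0487 = 0.663 m/s.

v ≈ 0.663 m/s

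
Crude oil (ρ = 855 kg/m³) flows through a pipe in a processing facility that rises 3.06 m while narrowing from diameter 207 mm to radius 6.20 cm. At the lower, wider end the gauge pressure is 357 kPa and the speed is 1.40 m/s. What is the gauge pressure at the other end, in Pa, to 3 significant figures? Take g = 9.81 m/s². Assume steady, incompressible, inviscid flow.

Continuity gives A₁v₁ = A₂v₂, so v₂ = (337 cm²)/(121 cm²) × 1.40 m/s = 3.90 m/s.
Applying Bernoulli between the two ends and solving for P₂: P₂ = P₁ + ½ρ(v₁² − v₂²) − ρgΔh.
P₂ = 357000 + ½·855·(1.40² − 3.90²) − 855·9.81·(+3.06) = 357000 + (-5670) − (25700) = 326000 Pa.

P₂ ≈ 326000 Pa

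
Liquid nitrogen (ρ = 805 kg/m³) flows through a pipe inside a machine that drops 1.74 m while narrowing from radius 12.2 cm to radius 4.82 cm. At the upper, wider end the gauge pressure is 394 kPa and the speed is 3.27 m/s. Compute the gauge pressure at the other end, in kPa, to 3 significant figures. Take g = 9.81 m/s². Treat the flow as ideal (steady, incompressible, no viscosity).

P₂ ≈ 235 kPa

The volume flow rate is constant, so v₂ = (A₁/A₂)v₁ = (468/73.0)·3.27 = 20.9 m/s.
Applying Bernoulli between the two ends and solving for P₂: P₂ = P₁ + ½ρ(v₁² − v₂²) − ρgΔh.
P₂ = 394000 + ½·805·(3.27² − 20.9²) − 805·9.81·(−1.74) = 394000 + (-172000) − (-13700) = 235000 Pa.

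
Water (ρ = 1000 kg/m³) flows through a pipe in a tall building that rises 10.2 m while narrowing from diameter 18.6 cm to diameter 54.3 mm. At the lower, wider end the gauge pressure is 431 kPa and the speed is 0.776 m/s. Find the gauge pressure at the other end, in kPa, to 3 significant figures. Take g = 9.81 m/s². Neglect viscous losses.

290 kPa

Continuity gives A₁v₁ = A₂v₂, so v₂ = (272 cm²)/(23.2 cm²) × 0.776 m/s = 9.11 m/s.
Applying Bernoulli between the two ends and solving for P₂: P₂ = P₁ + ½ρ(v₁² − v₂²) − ρgΔh.
P₂ = 431000 + ½·1000·(0.776² − 9.11²) − 1000·9.81·(+10.2) = 431000 + (-41200) − (100000) = 290000 Pa.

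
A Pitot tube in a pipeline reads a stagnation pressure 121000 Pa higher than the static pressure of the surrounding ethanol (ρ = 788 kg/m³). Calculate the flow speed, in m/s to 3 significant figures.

Bernoulli between the free stream and the stagnation point: ½ρv² = P_stag − P_static.
v = √(2ΔP/ρ) = √(2·121000/788) = 17.5 m/s.

17.5 m/s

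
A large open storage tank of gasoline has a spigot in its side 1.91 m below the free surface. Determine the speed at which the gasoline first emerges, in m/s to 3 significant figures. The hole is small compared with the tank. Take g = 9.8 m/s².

v ≈ 6.12 m/s

Bernoulli from surface to hole (P equal, v_surface ≈ 0): v = √(2gh) = √(2×9.8×1.91) = 6.12 m/s.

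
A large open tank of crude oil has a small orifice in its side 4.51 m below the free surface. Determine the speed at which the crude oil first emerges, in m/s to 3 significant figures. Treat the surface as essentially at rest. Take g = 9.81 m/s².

With the surface at rest and both surface and jet at atmospheric pressure, Bernoulli gives ρg h = ½ρv², so v = √(2gh) = √(2·9.81·4.51) = 9.41 m/s.

9.41 m/s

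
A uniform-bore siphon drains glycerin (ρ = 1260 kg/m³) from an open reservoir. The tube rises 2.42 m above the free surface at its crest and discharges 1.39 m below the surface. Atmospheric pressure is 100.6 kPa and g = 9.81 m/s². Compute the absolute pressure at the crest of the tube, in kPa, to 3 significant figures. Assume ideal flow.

P_top = 53.5 kPa

The outlet speed comes from Torricelli: v = √(2g·1.39) = 5.22 m/s.
The bore is uniform, so the speed at the crest is the same v. Bernoulli surface→crest: P_atm = P_top + ½ρv² + ρg·h_top.
P_top = 100600 − ½·1260·5.22² − 1260·9.81·2.42 = 53500 Pa.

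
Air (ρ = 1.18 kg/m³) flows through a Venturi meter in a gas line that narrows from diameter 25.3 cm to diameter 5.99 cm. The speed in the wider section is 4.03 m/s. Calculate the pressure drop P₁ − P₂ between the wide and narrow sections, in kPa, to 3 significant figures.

Mass conservation (A₁v₁ = A₂v₂) gives v₂ = 4.03 × 503/28.2 = 71.9 m/s.
The pipe is horizontal, so Bernoulli reduces to P₁ + ½ρv₁² = P₂ + ½ρv₂².
P₁ − P₂ = ½·1.18·(71.9² − 4.03²) = ½·1.18·5150 = 3040 Pa.

3.04 kPa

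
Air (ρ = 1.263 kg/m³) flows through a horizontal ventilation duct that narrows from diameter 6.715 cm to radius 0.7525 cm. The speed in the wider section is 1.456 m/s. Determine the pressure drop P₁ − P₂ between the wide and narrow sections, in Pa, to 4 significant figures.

ΔP ≈ 529.2 Pa

By continuity, v₂ = v₁·A₁/A₂ = 1.456·(35.41/1.779) = 28.99 m/s.
Bernoulli (h₁ = h₂): P₁ − P₂ = ½ρ(v₂² − v₁²).
P₁ − P₂ = ½·1.263·(28.99² − 1.456²) = ½·1.263·838.0 = 529.2 Pa.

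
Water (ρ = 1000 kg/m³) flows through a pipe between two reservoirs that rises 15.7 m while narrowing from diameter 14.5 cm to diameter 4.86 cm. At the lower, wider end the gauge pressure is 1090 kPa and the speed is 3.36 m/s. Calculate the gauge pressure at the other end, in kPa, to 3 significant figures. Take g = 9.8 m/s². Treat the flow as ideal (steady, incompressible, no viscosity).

Continuity gives A₁v₁ = A₂v₂, so v₂ = (165 cm²)/(18.6 cm²) × 3.36 m/s = 29.9 m/s.
Applying Bernoulli between the two ends and solving for P₂: P₂ = P₁ + ½ρ(v₁² − v₂²) − ρgΔh.
P₂ = 1090000 + ½·1000·(3.36² − 29.9²) − 1000·9.8·(+15.7) = 1090000 + (-442000) − (154000) = 495000 Pa.

P₂ ≈ 495 kPa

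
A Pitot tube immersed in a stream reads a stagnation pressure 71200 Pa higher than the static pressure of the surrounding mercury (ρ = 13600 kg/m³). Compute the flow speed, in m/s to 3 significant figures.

v ≈ 3.24 m/s

The dynamic pressure equals the rise in static pressure at the stagnation point: ΔP = ½ρv².
v = √(2ΔP/ρ) = √(2·71200/13600) = 3.24 m/s.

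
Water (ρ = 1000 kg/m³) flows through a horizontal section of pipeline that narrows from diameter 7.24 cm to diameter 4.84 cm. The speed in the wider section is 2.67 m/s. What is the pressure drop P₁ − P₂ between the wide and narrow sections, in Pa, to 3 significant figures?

The volume flow rate is constant, so v₂ = (A₁/A₂)v₁ = (41.2/18.4)·2.67 = 5.97 m/s.
Along the horizontal streamline, P + ½ρv² is constant.
P₁ − P₂ = ½·1000·(5.97² − 2.67²) = ½·1000·28.6 = 14300 Pa.

ΔP ≈ 14300 Pa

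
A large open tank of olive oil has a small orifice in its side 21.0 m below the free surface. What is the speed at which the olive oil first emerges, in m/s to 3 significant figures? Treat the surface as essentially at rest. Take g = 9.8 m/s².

The surface is effectively still and both ends are open, so ½v² = gh and v = √(2·9.8·21.0) = 20.3 m/s.

20.3 m/s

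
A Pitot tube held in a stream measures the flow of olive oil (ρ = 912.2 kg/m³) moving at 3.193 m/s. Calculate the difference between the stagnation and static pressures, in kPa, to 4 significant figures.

At the stagnation point the flow is brought to rest, so Bernoulli gives P_stag − P_static = ½ρv².
ΔP = ½·912.2·3.193² = 4650 Pa.

ΔP ≈ 4.650 kPa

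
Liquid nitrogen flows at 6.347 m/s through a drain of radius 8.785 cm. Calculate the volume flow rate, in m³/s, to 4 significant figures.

Q = A·v = 0.02425 m² × 6.347 m/s = 0.1539 m³/s.

Q = 0.1539 m³/s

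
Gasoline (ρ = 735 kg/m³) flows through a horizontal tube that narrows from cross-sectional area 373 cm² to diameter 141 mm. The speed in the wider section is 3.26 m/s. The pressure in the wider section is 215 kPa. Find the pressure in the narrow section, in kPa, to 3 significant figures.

Continuity gives A₁v₁ = A₂v₂, so v₂ = (373 cm²)/(156 cm²) × 3.26 m/s = 7.79 m/s.
With no height change, Bernoulli's equation is P₁ + ½ρv₁² = P₂ + ½ρv₂².
P₂ = P₁ − ½ρ(v₂² − v₁²) = 215000 − ½·735·(7.79² − 3.26²) = 215000 − 18400 = 197000 Pa.

P₂ ≈ 197 kPa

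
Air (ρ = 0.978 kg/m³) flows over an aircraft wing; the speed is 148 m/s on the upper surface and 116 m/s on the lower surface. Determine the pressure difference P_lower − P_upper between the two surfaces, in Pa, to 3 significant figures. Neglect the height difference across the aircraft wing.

ΔP ≈ 4130 Pa

The pressure is lower where the speed is higher: ΔP = ½ρ(v_up² − v_low²).
ΔP = ½·0.978·(148² − 116²) = 4130 Pa.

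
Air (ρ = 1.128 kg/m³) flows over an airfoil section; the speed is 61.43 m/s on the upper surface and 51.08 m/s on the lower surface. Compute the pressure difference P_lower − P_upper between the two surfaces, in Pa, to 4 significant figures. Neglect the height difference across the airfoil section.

ΔP ≈ 656.8 Pa

The pressure is lower where the speed is higher: ΔP = ½ρ(v_up² − v_low²).
ΔP = ½·1.128·(61.43² − 51.08²) = 656.8 Pa.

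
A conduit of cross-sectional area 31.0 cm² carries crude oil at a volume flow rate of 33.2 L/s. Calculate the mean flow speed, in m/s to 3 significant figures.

Q = 33.2 L/s = 0.0332 m³/s.
v = Q/A = 0.0332 / 0.00310 = 10.7 m/s.

v ≈ 10.7 m/s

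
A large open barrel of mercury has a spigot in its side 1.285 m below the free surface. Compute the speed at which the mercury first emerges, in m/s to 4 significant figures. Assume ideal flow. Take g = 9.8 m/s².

The surface is effectively still and both ends are open, so ½v² = gh and v = √(2·9.8·1.285) = 5.019 m/s.

v ≈ 5.019 m/s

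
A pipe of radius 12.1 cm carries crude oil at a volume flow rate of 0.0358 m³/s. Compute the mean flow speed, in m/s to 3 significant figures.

Q = 0.0358 m³/s = 0.0358 m³/s.
v = Q/A = 0.0358 / 0.0460 = 0.778 m/s.

v = 0.778 m/s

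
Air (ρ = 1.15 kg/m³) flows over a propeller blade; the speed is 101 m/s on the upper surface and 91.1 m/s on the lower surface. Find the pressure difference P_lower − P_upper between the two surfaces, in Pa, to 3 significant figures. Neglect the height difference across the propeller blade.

ΔP ≈ 1090 Pa

Bernoulli (same height): P_lower − P_upper = ½ρ(v_upper² − v_lower²).
ΔP = ½·1.15·(101² − 91.1²) = 1090 Pa.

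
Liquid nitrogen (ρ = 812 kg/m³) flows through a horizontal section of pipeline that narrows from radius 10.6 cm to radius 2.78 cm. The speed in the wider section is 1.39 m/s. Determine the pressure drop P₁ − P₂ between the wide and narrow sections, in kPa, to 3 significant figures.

ΔP ≈ 165 kPa

The volume flow rate is constant, so v₂ = (A₁/A₂)v₁ = (353/24.3)·1.39 = 20.2 m/s.
The pipe is horizontal, so Bernoulli reduces to P₁ + ½ρv₁² = P₂ + ½ρv₂².
P₁ − P₂ = ½·812·(20.2² − 1.39²) = ½·812·406 = 165000 Pa.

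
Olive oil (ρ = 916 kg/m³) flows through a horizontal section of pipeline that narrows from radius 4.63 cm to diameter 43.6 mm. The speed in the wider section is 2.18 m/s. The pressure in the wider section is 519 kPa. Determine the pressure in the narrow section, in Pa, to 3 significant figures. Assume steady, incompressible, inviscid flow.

P₂ ≈ 477000 Pa

Continuity gives A₁v₁ = A₂v₂, so v₂ = (67.3 cm²)/(14.9 cm²) × 2.18 m/s = 9.83 m/s.
Along the horizontal streamline, P + ½ρv² is constant.
P₂ = P₁ − ½ρ(v₂² − v₁²) = 519000 − ½·916·(9.83² − 2.18²) = 519000 − 42100 = 477000 Pa.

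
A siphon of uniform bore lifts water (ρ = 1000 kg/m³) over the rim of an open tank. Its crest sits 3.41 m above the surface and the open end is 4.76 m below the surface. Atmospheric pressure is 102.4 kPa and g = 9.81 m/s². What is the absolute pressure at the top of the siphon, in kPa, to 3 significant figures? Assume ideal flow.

P_top ≈ 22.3 kPa

The outlet speed comes from Torricelli: v = √(2g·4.76) = 9.66 m/s.
The bore is uniform, so the speed at the crest is the same v. Bernoulli surface→crest: P_atm = P_top + ½ρv² + ρg·h_top.
P_top = 102400 − ½·1000·9.66² − 1000·9.81·3.41 = 22300 Pa.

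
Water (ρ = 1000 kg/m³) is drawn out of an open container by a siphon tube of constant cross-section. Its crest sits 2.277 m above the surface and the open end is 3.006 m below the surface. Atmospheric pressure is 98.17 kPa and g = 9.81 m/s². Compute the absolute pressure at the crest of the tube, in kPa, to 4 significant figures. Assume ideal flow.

P_top ≈ 46.34 kPa

Bernoulli surface→outlet gives ½v² = g·h_out, so v = √(2·9.81·3.006) = 7.680 m/s.
The bore is uniform, so the speed at the crest is the same v. Bernoulli surface→crest: P_atm = P_top + ½ρv² + ρg·h_top.
P_top = 98170 − ½·1000·7.680² − 1000·9.81·2.277 = 46340 Pa.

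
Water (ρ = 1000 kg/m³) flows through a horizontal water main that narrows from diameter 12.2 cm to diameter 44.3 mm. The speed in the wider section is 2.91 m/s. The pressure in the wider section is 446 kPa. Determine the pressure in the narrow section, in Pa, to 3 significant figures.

207000 Pa

Mass conservation (A₁v₁ = A₂v₂) gives v₂ = 2.91 × 117/15.4 = 22.1 m/s.
Bernoulli (h₁ = h₂): P₁ − P₂ = ½ρ(v₂² − v₁²).
P₂ = P₁ − ½ρ(v₂² − v₁²) = 446000 − ½·1000·(22.1² − 2.91²) = 446000 − 239000 = 207000 Pa.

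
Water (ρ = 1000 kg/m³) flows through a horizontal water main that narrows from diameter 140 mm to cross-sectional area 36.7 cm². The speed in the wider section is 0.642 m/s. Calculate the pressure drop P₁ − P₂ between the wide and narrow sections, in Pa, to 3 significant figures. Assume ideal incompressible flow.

Mass conservation (A₁v₁ = A₂v₂) gives v₂ = 0.642 × 154/36.7 = 2.69 m/s.
Along the horizontal streamline, P + ½ρv² is constant.
P₁ − P₂ = ½·1000·(2.69² − 0.642²) = ½·1000·6.84 = 3420 Pa.

3420 Pa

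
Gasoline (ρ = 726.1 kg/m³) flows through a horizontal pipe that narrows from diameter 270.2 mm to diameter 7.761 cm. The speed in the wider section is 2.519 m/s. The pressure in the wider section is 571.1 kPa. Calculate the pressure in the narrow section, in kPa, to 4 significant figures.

P₂ ≈ 235.0 kPa

The volume flow rate is constant, so v₂ = (A₁/A₂)v₁ = (573.4/47.31)·2.519 = 30.53 m/s.
Bernoulli (h₁ = h₂): P₁ − P₂ = ½ρ(v₂² − v₁²).
P₂ = P₁ − ½ρ(v₂² − v₁²) = 571100 − ½·726.1·(30.53² − 2.519²) = 571100 − 336100 = 235000 Pa.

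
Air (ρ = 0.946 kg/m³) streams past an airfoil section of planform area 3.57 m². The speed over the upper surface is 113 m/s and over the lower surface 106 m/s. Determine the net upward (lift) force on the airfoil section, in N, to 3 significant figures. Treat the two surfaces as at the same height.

F ≈ 2590 N

From P + ½ρv² = const at equal height, P_low − P_up = ½ρ(v_up² − v_low²).
ΔP = ½·0.946·(113² − 106²) = 725 Pa.
Lift = ΔP · A = 725 × 3.57 = 2590 N.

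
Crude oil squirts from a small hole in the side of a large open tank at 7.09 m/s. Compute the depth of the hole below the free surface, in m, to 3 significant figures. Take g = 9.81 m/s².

h = 2.56 m

Torricelli: v = √(2gh), so h = v²/(2g).
h = 7.09²/(2·9.81) = 50.3/19.62 = 2.56 m.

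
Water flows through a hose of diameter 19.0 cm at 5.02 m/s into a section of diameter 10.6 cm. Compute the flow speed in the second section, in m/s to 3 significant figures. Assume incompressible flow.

v₂ ≈ 16.1 m/s

The volume flow rate is constant, so v₂ = (A₁/A₂)v₁ = (284/88.2)·5.02 = 16.1 m/s.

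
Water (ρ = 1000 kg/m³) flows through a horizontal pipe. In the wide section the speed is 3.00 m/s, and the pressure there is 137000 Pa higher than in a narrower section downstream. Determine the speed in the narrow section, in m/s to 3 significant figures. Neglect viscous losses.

v₂ ≈ 16.8 m/s

Along the level pipe P + ½ρv² is conserved, hence v₂² = v₁² + 2(P₁ − P₂)/ρ.
v₂ = √(3.00² + 2·137000/1000) = √(9.00 + 274) = 16.8 m/s.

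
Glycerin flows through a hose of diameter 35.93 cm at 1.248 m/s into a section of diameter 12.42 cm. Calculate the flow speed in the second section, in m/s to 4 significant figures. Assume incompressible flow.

v₂ = 10.44 m/s

The volume flow rate is constant, so v₂ = (A₁/A₂)v₁ = (1014/121.2)·1.248 = 10.44 m/s.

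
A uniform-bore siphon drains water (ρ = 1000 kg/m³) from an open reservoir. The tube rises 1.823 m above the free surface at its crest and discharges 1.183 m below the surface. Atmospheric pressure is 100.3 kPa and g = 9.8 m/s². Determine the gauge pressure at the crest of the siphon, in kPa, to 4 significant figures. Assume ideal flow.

From the surface to the outlet (both open to atmosphere, surface at rest): v = √(2g·h_out) = √(2·9.8·1.183) = 4.815 m/s.
The bore is uniform, so the speed at the crest is the same v. Bernoulli surface→crest: P_atm = P_top + ½ρv² + ρg·h_top.
P_top = 100300 − ½·1000·4.815² − 1000·9.8·1.823 = 70840 Pa. So P_gauge = P_top − P_atm = -29460 Pa.

P_gauge ≈ -29.46 kPa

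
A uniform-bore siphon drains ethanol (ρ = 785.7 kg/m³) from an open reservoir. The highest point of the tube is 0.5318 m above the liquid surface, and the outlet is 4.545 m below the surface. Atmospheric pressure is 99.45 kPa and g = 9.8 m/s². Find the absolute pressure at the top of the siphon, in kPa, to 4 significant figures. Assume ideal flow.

The outlet speed comes from Torricelli: v = √(2g·4.545) = 9.438 m/s.
With constant cross-section the crest speed equals v; applying Bernoulli from the surface up to the crest, P_top = P_atm − ½ρv² − ρg·h_top.
P_top = 99450 − ½·785.7·9.438² − 785.7·9.8·0.5318 = 60360 Pa.

60.36 kPa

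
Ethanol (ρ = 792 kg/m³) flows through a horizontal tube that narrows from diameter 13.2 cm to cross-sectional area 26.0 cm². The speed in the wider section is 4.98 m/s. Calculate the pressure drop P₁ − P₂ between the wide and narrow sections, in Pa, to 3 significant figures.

262000 Pa

By continuity, v₂ = v₁·A₁/A₂ = 4.98·(137/26.0) = 26.2 m/s.
The pipe is horizontal, so Bernoulli reduces to P₁ + ½ρv₁² = P₂ + ½ρv₂².
P₁ − P₂ = ½·792·(26.2² − 4.98²) = ½·792·662 = 262000 Pa.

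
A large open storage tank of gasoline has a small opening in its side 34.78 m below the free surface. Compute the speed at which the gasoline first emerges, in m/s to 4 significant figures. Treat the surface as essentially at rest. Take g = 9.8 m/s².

Bernoulli from surface to hole (P equal, v_surface ≈ 0): v = √(2gh) = √(2×9.8×34.78) = 26.11 m/s.

26.11 m/s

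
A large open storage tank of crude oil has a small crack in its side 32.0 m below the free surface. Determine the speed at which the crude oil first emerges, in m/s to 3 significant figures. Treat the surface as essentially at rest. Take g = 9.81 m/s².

25.1 m/s

With the surface at rest and both surface and jet at atmospheric pressure, Bernoulli gives ρg h = ½ρv², so v = √(2gh) = √(2·9.81·32.0) = 25.1 m/s.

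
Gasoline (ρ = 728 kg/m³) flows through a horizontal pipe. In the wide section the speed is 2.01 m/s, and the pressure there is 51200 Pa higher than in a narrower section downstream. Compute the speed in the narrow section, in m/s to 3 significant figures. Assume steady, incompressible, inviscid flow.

v₂ ≈ 12.0 m/s

With h₁ = h₂, rearranging Bernoulli gives v₂ = √(v₁² + 2ΔP/ρ).
v₂ = √(2.01² + 2·51200/728) = √(4.04 + 141) = 12.0 m/s.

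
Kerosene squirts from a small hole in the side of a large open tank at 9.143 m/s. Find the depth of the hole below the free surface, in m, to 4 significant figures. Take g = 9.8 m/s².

h ≈ 4.265 m

Inverting v = √(2gh) gives h = v² / 2g.
h = 9.143²/(2·9.8) = 83.59/19.60 = 4.265 m.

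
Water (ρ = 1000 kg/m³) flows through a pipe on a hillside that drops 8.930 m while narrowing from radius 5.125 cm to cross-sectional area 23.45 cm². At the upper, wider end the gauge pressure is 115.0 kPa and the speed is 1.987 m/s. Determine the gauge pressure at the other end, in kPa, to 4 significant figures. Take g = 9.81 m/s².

P₂ = 180.1 kPa

Continuity gives A₁v₁ = A₂v₂, so v₂ = (82.52 cm²)/(23.45 cm²) × 1.987 m/s = 6.992 m/s.
Applying Bernoulli between the two ends and solving for P₂: P₂ = P₁ + ½ρ(v₁² − v₂²) − ρgΔh.
P₂ = 115000 + ½·1000·(1.987² − 6.992²) − 1000·9.81·(−8.930) = 115000 + (-22470) − (-87600) = 180100 Pa.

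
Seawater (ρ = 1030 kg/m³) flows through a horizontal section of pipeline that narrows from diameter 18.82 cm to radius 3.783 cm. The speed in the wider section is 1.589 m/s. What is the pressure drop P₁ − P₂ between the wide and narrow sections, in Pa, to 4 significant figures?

The volume flow rate is constant, so v₂ = (A₁/A₂)v₁ = (278.2/44.96)·1.589 = 9.832 m/s.
Bernoulli (h₁ = h₂): P₁ − P₂ = ½ρ(v₂² − v₁²).
P₁ − P₂ = ½·1030·(9.832² − 1.589²) = ½·1030·94.14 = 48480 Pa.

ΔP = 48480 Pa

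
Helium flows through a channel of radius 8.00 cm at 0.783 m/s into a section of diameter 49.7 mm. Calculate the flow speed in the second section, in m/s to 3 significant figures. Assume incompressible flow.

8.12 m/s

Mass conservation (A₁v₁ = A₂v₂) gives v₂ = 0.783 × 201/19.4 = 8.12 m/s.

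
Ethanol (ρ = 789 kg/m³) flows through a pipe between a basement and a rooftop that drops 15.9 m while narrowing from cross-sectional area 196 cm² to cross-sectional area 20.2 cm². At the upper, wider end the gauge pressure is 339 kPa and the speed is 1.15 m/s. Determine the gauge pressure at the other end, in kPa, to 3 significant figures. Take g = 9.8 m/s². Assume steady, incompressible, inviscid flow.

By continuity, v₂ = v₁·A₁/A₂ = 1.15·(196/20.2) = 11.2 m/s.
Energy conservation along the streamline gives P₂ = P₁ − ½ρ(v₂² − v₁²) − ρg(h₂ − h₁).
P₂ = 339000 + ½·789·(1.15² − 11.2²) − 789·9.8·(−15.9) = 339000 + (-48600) − (-123000) = 413000 Pa.

P₂ = 413 kPa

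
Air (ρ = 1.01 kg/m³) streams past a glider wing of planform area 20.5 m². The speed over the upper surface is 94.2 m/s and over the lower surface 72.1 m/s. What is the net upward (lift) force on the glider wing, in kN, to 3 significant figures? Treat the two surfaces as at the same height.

F ≈ 38.0 kN

The faster flow above has the lower pressure; Bernoulli (same height) gives ΔP = ½ρ(v_up² − v_low²).
ΔP = ½·1.01·(94.2² − 72.1²) = 1860 Pa.
Lift = ΔP · A = 1860 × 20.5 = 38000 N.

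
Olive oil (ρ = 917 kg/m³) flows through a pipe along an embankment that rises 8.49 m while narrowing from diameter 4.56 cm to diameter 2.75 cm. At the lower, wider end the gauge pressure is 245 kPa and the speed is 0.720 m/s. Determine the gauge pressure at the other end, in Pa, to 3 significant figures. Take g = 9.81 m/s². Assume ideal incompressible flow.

Mass conservation (A₁v₁ = A₂v₂) gives v₂ = 0.720 × 16.3/5.94 = 1.98 m/s.
Energy conservation along the streamline gives P₂ = P₁ − ½ρ(v₂² − v₁²) − ρg(h₂ − h₁).
P₂ = 245000 + ½·917·(0.720² − 1.98²) − 917·9.81·(+8.49) = 245000 + (-1560) − (76400) = 167000 Pa.

P₂ ≈ 167000 Pa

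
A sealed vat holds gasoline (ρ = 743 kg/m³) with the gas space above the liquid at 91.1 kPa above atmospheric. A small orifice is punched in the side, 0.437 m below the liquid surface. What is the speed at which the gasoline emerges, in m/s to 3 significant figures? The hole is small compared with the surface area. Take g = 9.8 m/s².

v ≈ 15.9 m/s

Take point 1 at the surface (v₁ ≈ 0) and point 2 at the hole (at atmospheric pressure). Bernoulli: P₁ + ρg h = P_atm + ½ρv₂².
With P₁ − P_atm = 91100 Pa, v₂ = √(2gh + 2ΔP/ρ) = √(2·9.8·0.437 + 2·91100/743) = 15.9 m/s.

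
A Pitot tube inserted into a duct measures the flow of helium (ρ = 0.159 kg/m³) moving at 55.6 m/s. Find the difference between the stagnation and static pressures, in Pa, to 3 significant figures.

246 Pa

The dynamic pressure equals the rise in static pressure at the stagnation point: ΔP = ½ρv².
ΔP = ½·0.159·55.6² = 246 Pa.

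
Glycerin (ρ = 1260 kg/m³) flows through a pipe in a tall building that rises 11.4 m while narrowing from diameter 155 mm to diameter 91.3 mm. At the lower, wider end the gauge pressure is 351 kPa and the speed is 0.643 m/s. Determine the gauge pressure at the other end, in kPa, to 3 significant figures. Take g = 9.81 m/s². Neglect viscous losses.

208 kPa

By continuity, v₂ = v₁·A₁/A₂ = 0.643·(189/65.5) = 1.85 m/s.
Applying Bernoulli between the two ends and solving for P₂: P₂ = P₁ + ½ρ(v₁² − v₂²) − ρgΔh.
P₂ = 351000 + ½·1260·(0.643² − 1.85²) − 1260·9.81·(+11.4) = 351000 + (-1900) − (141000) = 208000 Pa.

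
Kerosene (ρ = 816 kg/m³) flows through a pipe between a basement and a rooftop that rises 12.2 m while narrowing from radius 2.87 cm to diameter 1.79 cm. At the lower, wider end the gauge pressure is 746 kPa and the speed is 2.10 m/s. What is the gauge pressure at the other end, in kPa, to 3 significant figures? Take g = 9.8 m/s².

The volume flow rate is constant, so v₂ = (A₁/A₂)v₁ = (25.9/2.52)·2.10 = 21.6 m/s.
Applying Bernoulli between the two ends and solving for P₂: P₂ = P₁ + ½ρ(v₁² − v₂²) − ρgΔh.
P₂ = 746000 + ½·816·(2.10² − 21.6²) − 816·9.8·(+12.2) = 746000 + (-188000) − (97600) = 460000 Pa.

460 kPa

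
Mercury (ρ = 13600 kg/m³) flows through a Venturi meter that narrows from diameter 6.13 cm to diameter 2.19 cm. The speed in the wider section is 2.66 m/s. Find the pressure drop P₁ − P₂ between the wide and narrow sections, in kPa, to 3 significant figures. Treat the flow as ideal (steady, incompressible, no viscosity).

Mass conservation (A₁v₁ = A₂v₂) gives v₂ = 2.66 × 29.5/3.77 = 20.8 m/s.
With no height change, Bernoulli's equation is P₁ + ½ρv₁² = P₂ + ½ρv₂².
P₁ − P₂ = ½·13600·(20.8² − 2.66²) = ½·13600·427 = 2910000 Pa.

2910 kPa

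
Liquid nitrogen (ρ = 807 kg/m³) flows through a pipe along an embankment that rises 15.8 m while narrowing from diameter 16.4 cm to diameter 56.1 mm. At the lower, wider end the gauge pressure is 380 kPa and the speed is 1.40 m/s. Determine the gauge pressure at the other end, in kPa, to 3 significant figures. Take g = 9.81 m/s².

198 kPa

The volume flow rate is constant, so v₂ = (A₁/A₂)v₁ = (211/24.7)·1.40 = 12.0 m/s.
Energy conservation along the streamline gives P₂ = P₁ − ½ρ(v₂² − v₁²) − ρg(h₂ − h₁).
P₂ = 380000 + ½·807·(1.40² − 12.0²) − 807·9.81·(+15.8) = 380000 + (-57000) − (125000) = 198000 Pa.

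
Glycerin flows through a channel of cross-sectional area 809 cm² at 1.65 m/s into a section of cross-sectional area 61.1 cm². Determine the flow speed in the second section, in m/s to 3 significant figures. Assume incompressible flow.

v₂ ≈ 21.8 m/s

Continuity gives A₁v₁ = A₂v₂, so v₂ = (809 cm²)/(61.1 cm²) × 1.65 m/s = 21.8 m/s.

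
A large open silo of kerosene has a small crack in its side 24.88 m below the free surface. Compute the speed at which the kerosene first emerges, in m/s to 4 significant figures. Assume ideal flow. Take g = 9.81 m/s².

v ≈ 22.09 m/s

With the surface at rest and both surface and jet at atmospheric pressure, Bernoulli gives ρg h = ½ρv², so v = √(2gh) = √(2·9.81·24.88) = 22.09 m/s.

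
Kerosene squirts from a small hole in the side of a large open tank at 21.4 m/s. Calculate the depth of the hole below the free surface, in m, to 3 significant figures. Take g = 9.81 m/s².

Torricelli: v = √(2gh), so h = v²/(2g).
h = 21.4²/(2·9.81) = 458/19.62 = 23.3 m.

h ≈ 23.3 m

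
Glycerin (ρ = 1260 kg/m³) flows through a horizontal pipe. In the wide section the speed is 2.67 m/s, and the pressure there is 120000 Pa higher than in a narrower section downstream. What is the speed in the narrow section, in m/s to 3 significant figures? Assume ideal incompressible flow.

With h₁ = h₂, rearranging Bernoulli gives v₂ = √(v₁² + 2ΔP/ρ).
v₂ = √(2.67² + 2·120000/1260) = √(7.13 + 190) = 14.1 m/s.

v₂ ≈ 14.1 m/s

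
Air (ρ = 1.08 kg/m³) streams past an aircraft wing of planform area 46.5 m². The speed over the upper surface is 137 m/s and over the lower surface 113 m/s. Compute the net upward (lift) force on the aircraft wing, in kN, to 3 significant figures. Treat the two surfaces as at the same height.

151 kN

From P + ½ρv² = const at equal height, P_low − P_up = ½ρ(v_up² − v_low²).
ΔP = ½·1.08·(137² − 113²) = 3240 Pa.
Lift = ΔP · A = 3240 × 46.5 = 151000 N.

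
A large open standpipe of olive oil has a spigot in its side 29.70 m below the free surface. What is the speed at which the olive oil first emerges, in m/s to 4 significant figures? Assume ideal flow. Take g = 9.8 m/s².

v = 24.13 m/s

With the surface at rest and both surface and jet at atmospheric pressure, Bernoulli gives ρg h = ½ρv², so v = √(2gh) = √(2·9.8·29.70) = 24.13 m/s.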